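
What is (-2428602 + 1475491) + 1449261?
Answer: 496150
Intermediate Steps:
(-2428602 + 1475491) + 1449261 = -953111 + 1449261 = 496150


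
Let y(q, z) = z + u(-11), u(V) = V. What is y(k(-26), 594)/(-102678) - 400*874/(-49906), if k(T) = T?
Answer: 17933566801/2562124134 ≈ 6.9995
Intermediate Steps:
y(q, z) = -11 + z (y(q, z) = z - 11 = -11 + z)
y(k(-26), 594)/(-102678) - 400*874/(-49906) = (-11 + 594)/(-102678) - 400*874/(-49906) = 583*(-1/102678) - 349600*(-1/49906) = -583/102678 + 174800/24953 = 17933566801/2562124134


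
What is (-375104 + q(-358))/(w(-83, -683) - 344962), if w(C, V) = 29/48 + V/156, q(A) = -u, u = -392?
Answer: 25980032/23917627 ≈ 1.0862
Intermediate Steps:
q(A) = 392 (q(A) = -1*(-392) = 392)
w(C, V) = 29/48 + V/156 (w(C, V) = 29*(1/48) + V*(1/156) = 29/48 + V/156)
(-375104 + q(-358))/(w(-83, -683) - 344962) = (-375104 + 392)/((29/48 + (1/156)*(-683)) - 344962) = -374712/((29/48 - 683/156) - 344962) = -374712/(-785/208 - 344962) = -374712/(-71752881/208) = -374712*(-208/71752881) = 25980032/23917627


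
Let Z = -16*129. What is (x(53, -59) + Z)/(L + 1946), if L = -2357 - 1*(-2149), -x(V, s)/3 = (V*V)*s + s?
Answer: 247653/869 ≈ 284.99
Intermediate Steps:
x(V, s) = -3*s - 3*s*V² (x(V, s) = -3*((V*V)*s + s) = -3*(V²*s + s) = -3*(s*V² + s) = -3*(s + s*V²) = -3*s - 3*s*V²)
L = -208 (L = -2357 + 2149 = -208)
Z = -2064
(x(53, -59) + Z)/(L + 1946) = (-3*(-59)*(1 + 53²) - 2064)/(-208 + 1946) = (-3*(-59)*(1 + 2809) - 2064)/1738 = (-3*(-59)*2810 - 2064)*(1/1738) = (497370 - 2064)*(1/1738) = 495306*(1/1738) = 247653/869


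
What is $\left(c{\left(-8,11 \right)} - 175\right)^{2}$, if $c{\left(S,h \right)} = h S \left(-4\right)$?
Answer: $31329$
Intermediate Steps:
$c{\left(S,h \right)} = - 4 S h$ ($c{\left(S,h \right)} = S h \left(-4\right) = - 4 S h$)
$\left(c{\left(-8,11 \right)} - 175\right)^{2} = \left(\left(-4\right) \left(-8\right) 11 - 175\right)^{2} = \left(352 - 175\right)^{2} = 177^{2} = 31329$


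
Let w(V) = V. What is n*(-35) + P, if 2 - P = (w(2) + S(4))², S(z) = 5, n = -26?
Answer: 863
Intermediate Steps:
P = -47 (P = 2 - (2 + 5)² = 2 - 1*7² = 2 - 1*49 = 2 - 49 = -47)
n*(-35) + P = -26*(-35) - 47 = 910 - 47 = 863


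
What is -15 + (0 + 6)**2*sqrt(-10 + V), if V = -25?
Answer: -15 + 36*I*sqrt(35) ≈ -15.0 + 212.98*I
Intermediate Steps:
-15 + (0 + 6)**2*sqrt(-10 + V) = -15 + (0 + 6)**2*sqrt(-10 - 25) = -15 + 6**2*sqrt(-35) = -15 + 36*(I*sqrt(35)) = -15 + 36*I*sqrt(35)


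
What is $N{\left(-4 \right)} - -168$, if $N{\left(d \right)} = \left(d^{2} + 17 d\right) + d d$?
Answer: $132$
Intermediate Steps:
$N{\left(d \right)} = 2 d^{2} + 17 d$ ($N{\left(d \right)} = \left(d^{2} + 17 d\right) + d^{2} = 2 d^{2} + 17 d$)
$N{\left(-4 \right)} - -168 = - 4 \left(17 + 2 \left(-4\right)\right) - -168 = - 4 \left(17 - 8\right) + 168 = \left(-4\right) 9 + 168 = -36 + 168 = 132$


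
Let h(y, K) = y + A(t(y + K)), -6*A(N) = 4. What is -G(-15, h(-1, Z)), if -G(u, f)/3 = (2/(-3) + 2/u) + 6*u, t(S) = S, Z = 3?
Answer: -1362/5 ≈ -272.40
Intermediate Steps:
A(N) = -⅔ (A(N) = -⅙*4 = -⅔)
h(y, K) = -⅔ + y (h(y, K) = y - ⅔ = -⅔ + y)
G(u, f) = 2 - 18*u - 6/u (G(u, f) = -3*((2/(-3) + 2/u) + 6*u) = -3*((2*(-⅓) + 2/u) + 6*u) = -3*((-⅔ + 2/u) + 6*u) = -3*(-⅔ + 2/u + 6*u) = 2 - 18*u - 6/u)
-G(-15, h(-1, Z)) = -(2 - 18*(-15) - 6/(-15)) = -(2 + 270 - 6*(-1/15)) = -(2 + 270 + ⅖) = -1*1362/5 = -1362/5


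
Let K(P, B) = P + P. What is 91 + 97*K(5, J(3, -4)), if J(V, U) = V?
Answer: 1061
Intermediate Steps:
K(P, B) = 2*P
91 + 97*K(5, J(3, -4)) = 91 + 97*(2*5) = 91 + 97*10 = 91 + 970 = 1061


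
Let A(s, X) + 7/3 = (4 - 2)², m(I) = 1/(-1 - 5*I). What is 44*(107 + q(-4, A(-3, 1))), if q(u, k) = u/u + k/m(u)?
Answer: 18436/3 ≈ 6145.3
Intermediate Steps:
A(s, X) = 5/3 (A(s, X) = -7/3 + (4 - 2)² = -7/3 + 2² = -7/3 + 4 = 5/3)
q(u, k) = 1 + k*(-1 - 5*u) (q(u, k) = u/u + k/((-1/(1 + 5*u))) = 1 + k*(-1 - 5*u))
44*(107 + q(-4, A(-3, 1))) = 44*(107 + (1 - 1*5/3*(1 + 5*(-4)))) = 44*(107 + (1 - 1*5/3*(1 - 20))) = 44*(107 + (1 - 1*5/3*(-19))) = 44*(107 + (1 + 95/3)) = 44*(107 + 98/3) = 44*(419/3) = 18436/3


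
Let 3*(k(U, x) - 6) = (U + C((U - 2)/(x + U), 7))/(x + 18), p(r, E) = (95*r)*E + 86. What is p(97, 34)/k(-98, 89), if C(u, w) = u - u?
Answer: 25150029/457 ≈ 55033.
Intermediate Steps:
p(r, E) = 86 + 95*E*r (p(r, E) = 95*E*r + 86 = 86 + 95*E*r)
C(u, w) = 0
k(U, x) = 6 + U/(3*(18 + x)) (k(U, x) = 6 + ((U + 0)/(x + 18))/3 = 6 + (U/(18 + x))/3 = 6 + U/(3*(18 + x)))
p(97, 34)/k(-98, 89) = (86 + 95*34*97)/(((324 - 98 + 18*89)/(3*(18 + 89)))) = (86 + 313310)/(((⅓)*(324 - 98 + 1602)/107)) = 313396/(((⅓)*(1/107)*1828)) = 313396/(1828/321) = 313396*(321/1828) = 25150029/457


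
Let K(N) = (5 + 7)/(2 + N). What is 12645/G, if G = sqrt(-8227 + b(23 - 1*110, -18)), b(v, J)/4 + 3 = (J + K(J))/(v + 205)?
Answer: -12645*I*sqrt(114728686)/972277 ≈ -139.3*I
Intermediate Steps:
K(N) = 12/(2 + N)
b(v, J) = -12 + 4*(J + 12/(2 + J))/(205 + v) (b(v, J) = -12 + 4*((J + 12/(2 + J))/(v + 205)) = -12 + 4*((J + 12/(2 + J))/(205 + v)) = -12 + 4*(J + 12/(2 + J))/(205 + v))
G = I*sqrt(114728686)/118 (G = sqrt(-8227 + 4*(12 + (2 - 18)*(-615 - 18 - 3*(23 - 1*110)))/((2 - 18)*(205 + (23 - 1*110)))) = sqrt(-8227 + 4*(12 - 16*(-615 - 18 - 3*(23 - 110)))/(-16*(205 + (23 - 110)))) = sqrt(-8227 + 4*(-1/16)*(12 - 16*(-615 - 18 - 3*(-87)))/(205 - 87)) = sqrt(-8227 + 4*(-1/16)*(12 - 16*(-615 - 18 + 261))/118) = sqrt(-8227 + 4*(-1/16)*(1/118)*(12 - 16*(-372))) = sqrt(-8227 + 4*(-1/16)*(1/118)*(12 + 5952)) = sqrt(-8227 + 4*(-1/16)*(1/118)*5964) = sqrt(-8227 - 1491/118) = sqrt(-972277/118) = I*sqrt(114728686)/118 ≈ 90.772*I)
12645/G = 12645/((I*sqrt(114728686)/118)) = 12645*(-I*sqrt(114728686)/972277) = -12645*I*sqrt(114728686)/972277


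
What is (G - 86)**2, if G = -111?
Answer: 38809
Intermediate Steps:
(G - 86)**2 = (-111 - 86)**2 = (-197)**2 = 38809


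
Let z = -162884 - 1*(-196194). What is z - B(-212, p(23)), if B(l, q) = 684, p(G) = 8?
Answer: 32626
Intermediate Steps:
z = 33310 (z = -162884 + 196194 = 33310)
z - B(-212, p(23)) = 33310 - 1*684 = 33310 - 684 = 32626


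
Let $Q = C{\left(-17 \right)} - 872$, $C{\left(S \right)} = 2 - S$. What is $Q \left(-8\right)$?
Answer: $6824$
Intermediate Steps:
$Q = -853$ ($Q = \left(2 - -17\right) - 872 = \left(2 + 17\right) - 872 = 19 - 872 = -853$)
$Q \left(-8\right) = \left(-853\right) \left(-8\right) = 6824$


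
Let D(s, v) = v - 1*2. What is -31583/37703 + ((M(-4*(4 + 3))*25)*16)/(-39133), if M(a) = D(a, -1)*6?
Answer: -964475939/1475431499 ≈ -0.65369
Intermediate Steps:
D(s, v) = -2 + v (D(s, v) = v - 2 = -2 + v)
M(a) = -18 (M(a) = (-2 - 1)*6 = -3*6 = -18)
-31583/37703 + ((M(-4*(4 + 3))*25)*16)/(-39133) = -31583/37703 + (-18*25*16)/(-39133) = -31583*1/37703 - 450*16*(-1/39133) = -31583/37703 - 7200*(-1/39133) = -31583/37703 + 7200/39133 = -964475939/1475431499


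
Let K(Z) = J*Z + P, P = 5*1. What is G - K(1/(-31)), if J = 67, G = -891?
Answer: -27709/31 ≈ -893.84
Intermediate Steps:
P = 5
K(Z) = 5 + 67*Z (K(Z) = 67*Z + 5 = 5 + 67*Z)
G - K(1/(-31)) = -891 - (5 + 67/(-31)) = -891 - (5 + 67*(-1/31)) = -891 - (5 - 67/31) = -891 - 1*88/31 = -891 - 88/31 = -27709/31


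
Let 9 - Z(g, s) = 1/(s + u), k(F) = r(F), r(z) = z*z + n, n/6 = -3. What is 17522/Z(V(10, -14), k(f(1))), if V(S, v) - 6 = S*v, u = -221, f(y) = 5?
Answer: 3749708/1927 ≈ 1945.9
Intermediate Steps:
n = -18 (n = 6*(-3) = -18)
V(S, v) = 6 + S*v
r(z) = -18 + z² (r(z) = z*z - 18 = z² - 18 = -18 + z²)
k(F) = -18 + F²
Z(g, s) = 9 - 1/(-221 + s) (Z(g, s) = 9 - 1/(s - 221) = 9 - 1/(-221 + s))
17522/Z(V(10, -14), k(f(1))) = 17522/(((-1990 + 9*(-18 + 5²))/(-221 + (-18 + 5²)))) = 17522/(((-1990 + 9*(-18 + 25))/(-221 + (-18 + 25)))) = 17522/(((-1990 + 9*7)/(-221 + 7))) = 17522/(((-1990 + 63)/(-214))) = 17522/((-1/214*(-1927))) = 17522/(1927/214) = 17522*(214/1927) = 3749708/1927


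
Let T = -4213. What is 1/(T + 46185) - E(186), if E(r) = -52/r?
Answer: 1091365/3903396 ≈ 0.27959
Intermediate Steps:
1/(T + 46185) - E(186) = 1/(-4213 + 46185) - (-52)/186 = 1/41972 - (-52)/186 = 1/41972 - 1*(-26/93) = 1/41972 + 26/93 = 1091365/3903396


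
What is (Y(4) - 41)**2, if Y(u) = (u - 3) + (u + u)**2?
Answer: 576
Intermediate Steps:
Y(u) = -3 + u + 4*u**2 (Y(u) = (-3 + u) + (2*u)**2 = (-3 + u) + 4*u**2 = -3 + u + 4*u**2)
(Y(4) - 41)**2 = ((-3 + 4 + 4*4**2) - 41)**2 = ((-3 + 4 + 4*16) - 41)**2 = ((-3 + 4 + 64) - 41)**2 = (65 - 41)**2 = 24**2 = 576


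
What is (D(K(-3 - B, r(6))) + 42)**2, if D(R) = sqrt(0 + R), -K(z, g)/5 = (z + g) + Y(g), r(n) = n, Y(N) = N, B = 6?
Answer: (42 + I*sqrt(15))**2 ≈ 1749.0 + 325.33*I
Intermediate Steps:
K(z, g) = -10*g - 5*z (K(z, g) = -5*((z + g) + g) = -5*((g + z) + g) = -5*(z + 2*g) = -10*g - 5*z)
D(R) = sqrt(R)
(D(K(-3 - B, r(6))) + 42)**2 = (sqrt(-10*6 - 5*(-3 - 1*6)) + 42)**2 = (sqrt(-60 - 5*(-3 - 6)) + 42)**2 = (sqrt(-60 - 5*(-9)) + 42)**2 = (sqrt(-60 + 45) + 42)**2 = (sqrt(-15) + 42)**2 = (I*sqrt(15) + 42)**2 = (42 + I*sqrt(15))**2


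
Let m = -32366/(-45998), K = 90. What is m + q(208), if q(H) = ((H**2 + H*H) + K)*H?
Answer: 414362511639/22999 ≈ 1.8017e+7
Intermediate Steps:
q(H) = H*(90 + 2*H**2) (q(H) = ((H**2 + H*H) + 90)*H = ((H**2 + H**2) + 90)*H = (2*H**2 + 90)*H = (90 + 2*H**2)*H = H*(90 + 2*H**2))
m = 16183/22999 (m = -32366*(-1/45998) = 16183/22999 ≈ 0.70364)
m + q(208) = 16183/22999 + 2*208*(45 + 208**2) = 16183/22999 + 2*208*(45 + 43264) = 16183/22999 + 2*208*43309 = 16183/22999 + 18016544 = 414362511639/22999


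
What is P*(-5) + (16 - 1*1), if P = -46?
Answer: 245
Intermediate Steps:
P*(-5) + (16 - 1*1) = -46*(-5) + (16 - 1*1) = 230 + (16 - 1) = 230 + 15 = 245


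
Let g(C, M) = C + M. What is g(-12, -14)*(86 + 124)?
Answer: -5460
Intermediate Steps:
g(-12, -14)*(86 + 124) = (-12 - 14)*(86 + 124) = -26*210 = -5460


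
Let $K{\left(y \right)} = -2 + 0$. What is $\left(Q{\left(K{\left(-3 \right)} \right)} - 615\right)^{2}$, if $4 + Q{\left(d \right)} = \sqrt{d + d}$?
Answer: $383157 - 2476 i \approx 3.8316 \cdot 10^{5} - 2476.0 i$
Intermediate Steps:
$K{\left(y \right)} = -2$
$Q{\left(d \right)} = -4 + \sqrt{2} \sqrt{d}$ ($Q{\left(d \right)} = -4 + \sqrt{d + d} = -4 + \sqrt{2 d} = -4 + \sqrt{2} \sqrt{d}$)
$\left(Q{\left(K{\left(-3 \right)} \right)} - 615\right)^{2} = \left(\left(-4 + \sqrt{2} \sqrt{-2}\right) - 615\right)^{2} = \left(\left(-4 + \sqrt{2} i \sqrt{2}\right) - 615\right)^{2} = \left(\left(-4 + 2 i\right) - 615\right)^{2} = \left(-619 + 2 i\right)^{2}$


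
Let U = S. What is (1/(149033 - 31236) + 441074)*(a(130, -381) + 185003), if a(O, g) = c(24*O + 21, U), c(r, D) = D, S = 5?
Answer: 9612496543666832/117797 ≈ 8.1602e+10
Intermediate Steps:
U = 5
a(O, g) = 5
(1/(149033 - 31236) + 441074)*(a(130, -381) + 185003) = (1/(149033 - 31236) + 441074)*(5 + 185003) = (1/117797 + 441074)*185008 = (51957193979/117797)*185008 = 9612496543666832/117797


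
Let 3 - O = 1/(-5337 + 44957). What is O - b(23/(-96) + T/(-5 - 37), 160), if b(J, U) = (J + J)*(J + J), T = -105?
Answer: -397953761/22821120 ≈ -17.438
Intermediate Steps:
b(J, U) = 4*J² (b(J, U) = (2*J)*(2*J) = 4*J²)
O = 118859/39620 (O = 3 - 1/(-5337 + 44957) = 3 - 1/39620 = 118859/39620 ≈ 3.0000)
O - b(23/(-96) + T/(-5 - 37), 160) = 118859/39620 - 4*(23/(-96) - 105/(-5 - 37))² = 118859/39620 - 4*(23*(-1/96) - 105/(-42))² = 118859/39620 - 4*(-23/96 - 105*(-1/42))² = 118859/39620 - 4*(-23/96 + 5/2)² = 118859/39620 - 4*(217/96)² = 118859/39620 - 4*47089/9216 = 118859/39620 - 1*47089/2304 = 118859/39620 - 47089/2304 = -397953761/22821120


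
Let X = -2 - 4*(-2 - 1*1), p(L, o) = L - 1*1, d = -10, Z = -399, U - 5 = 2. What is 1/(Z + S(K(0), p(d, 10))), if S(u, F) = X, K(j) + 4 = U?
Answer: -1/389 ≈ -0.0025707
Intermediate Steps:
U = 7 (U = 5 + 2 = 7)
K(j) = 3 (K(j) = -4 + 7 = 3)
p(L, o) = -1 + L (p(L, o) = L - 1 = -1 + L)
X = 10 (X = -2 - 4*(-2 - 1) = -2 - 4*(-3) = -2 + 12 = 10)
S(u, F) = 10
1/(Z + S(K(0), p(d, 10))) = 1/(-399 + 10) = 1/(-389) = -1/389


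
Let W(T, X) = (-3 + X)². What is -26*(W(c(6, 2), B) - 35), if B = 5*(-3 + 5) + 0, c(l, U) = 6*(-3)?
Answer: -364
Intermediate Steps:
c(l, U) = -18
B = 10 (B = 5*2 + 0 = 10 + 0 = 10)
-26*(W(c(6, 2), B) - 35) = -26*((-3 + 10)² - 35) = -26*(7² - 35) = -26*(49 - 35) = -26*14 = -364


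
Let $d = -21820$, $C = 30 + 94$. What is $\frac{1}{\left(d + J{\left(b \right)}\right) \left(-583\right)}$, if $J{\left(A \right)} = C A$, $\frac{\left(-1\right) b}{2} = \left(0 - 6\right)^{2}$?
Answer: $\frac{1}{17926084} \approx 5.5785 \cdot 10^{-8}$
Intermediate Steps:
$C = 124$
$b = -72$ ($b = - 2 \left(0 - 6\right)^{2} = - 2 \left(-6\right)^{2} = \left(-2\right) 36 = -72$)
$J{\left(A \right)} = 124 A$
$\frac{1}{\left(d + J{\left(b \right)}\right) \left(-583\right)} = \frac{1}{\left(-21820 + 124 \left(-72\right)\right) \left(-583\right)} = \frac{1}{-21820 - 8928} \left(- \frac{1}{583}\right) = \frac{1}{-30748} \left(- \frac{1}{583}\right) = \left(- \frac{1}{30748}\right) \left(- \frac{1}{583}\right) = \frac{1}{17926084}$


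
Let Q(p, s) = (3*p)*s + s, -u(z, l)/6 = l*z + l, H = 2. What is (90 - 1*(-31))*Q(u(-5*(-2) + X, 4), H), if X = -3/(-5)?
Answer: -1009382/5 ≈ -2.0188e+5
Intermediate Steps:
X = 3/5 (X = -3*(-1/5) = 3/5 ≈ 0.60000)
u(z, l) = -6*l - 6*l*z (u(z, l) = -6*(l*z + l) = -6*(l + l*z) = -6*l - 6*l*z)
Q(p, s) = s + 3*p*s (Q(p, s) = 3*p*s + s = s + 3*p*s)
(90 - 1*(-31))*Q(u(-5*(-2) + X, 4), H) = (90 - 1*(-31))*(2*(1 + 3*(-6*4*(1 + (-5*(-2) + 3/5))))) = (90 + 31)*(2*(1 + 3*(-6*4*(1 + (10 + 3/5))))) = 121*(2*(1 + 3*(-6*4*(1 + 53/5)))) = 121*(2*(1 + 3*(-6*4*58/5))) = 121*(2*(1 + 3*(-1392/5))) = 121*(2*(1 - 4176/5)) = 121*(2*(-4171/5)) = 121*(-8342/5) = -1009382/5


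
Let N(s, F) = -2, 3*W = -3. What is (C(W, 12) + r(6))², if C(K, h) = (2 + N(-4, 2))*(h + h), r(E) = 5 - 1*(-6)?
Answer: 121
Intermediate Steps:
W = -1 (W = (⅓)*(-3) = -1)
r(E) = 11 (r(E) = 5 + 6 = 11)
C(K, h) = 0 (C(K, h) = (2 - 2)*(h + h) = 0*(2*h) = 0)
(C(W, 12) + r(6))² = (0 + 11)² = 11² = 121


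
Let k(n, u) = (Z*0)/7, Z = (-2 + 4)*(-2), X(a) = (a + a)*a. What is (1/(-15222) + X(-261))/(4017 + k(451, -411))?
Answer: 2073875723/61146774 ≈ 33.916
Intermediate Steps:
X(a) = 2*a² (X(a) = (2*a)*a = 2*a²)
Z = -4 (Z = 2*(-2) = -4)
k(n, u) = 0 (k(n, u) = -4*0/7 = 0*(⅐) = 0)
(1/(-15222) + X(-261))/(4017 + k(451, -411)) = (1/(-15222) + 2*(-261)²)/(4017 + 0) = (-1/15222 + 2*68121)/4017 = (-1/15222 + 136242)*(1/4017) = (2073875723/15222)*(1/4017) = 2073875723/61146774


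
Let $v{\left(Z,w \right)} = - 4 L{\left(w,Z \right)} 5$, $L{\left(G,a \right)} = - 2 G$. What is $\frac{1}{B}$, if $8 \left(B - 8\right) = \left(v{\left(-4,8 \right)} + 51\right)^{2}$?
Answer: $\frac{8}{137705} \approx 5.8095 \cdot 10^{-5}$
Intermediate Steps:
$v{\left(Z,w \right)} = 40 w$ ($v{\left(Z,w \right)} = - 4 \left(- 2 w\right) 5 = 8 w 5 = 40 w$)
$B = \frac{137705}{8}$ ($B = 8 + \frac{\left(40 \cdot 8 + 51\right)^{2}}{8} = 8 + \frac{\left(320 + 51\right)^{2}}{8} = 8 + \frac{371^{2}}{8} = 8 + \frac{1}{8} \cdot 137641 = 8 + \frac{137641}{8} = \frac{137705}{8} \approx 17213.0$)
$\frac{1}{B} = \frac{1}{\frac{137705}{8}} = \frac{8}{137705}$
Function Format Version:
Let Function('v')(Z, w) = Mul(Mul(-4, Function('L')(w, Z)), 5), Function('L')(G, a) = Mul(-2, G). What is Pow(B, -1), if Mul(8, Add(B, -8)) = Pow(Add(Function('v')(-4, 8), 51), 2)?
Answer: Rational(8, 137705) ≈ 5.8095e-5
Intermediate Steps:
Function('v')(Z, w) = Mul(40, w) (Function('v')(Z, w) = Mul(Mul(-4, Mul(-2, w)), 5) = Mul(Mul(8, w), 5) = Mul(40, w))
B = Rational(137705, 8) (B = Add(8, Mul(Rational(1, 8), Pow(Add(Mul(40, 8), 51), 2))) = Add(8, Mul(Rational(1, 8), Pow(Add(320, 51), 2))) = Add(8, Mul(Rational(1, 8), Pow(371, 2))) = Add(8, Mul(Rational(1, 8), 137641)) = Add(8, Rational(137641, 8)) = Rational(137705, 8) ≈ 17213.)
Pow(B, -1) = Pow(Rational(137705, 8), -1) = Rational(8, 137705)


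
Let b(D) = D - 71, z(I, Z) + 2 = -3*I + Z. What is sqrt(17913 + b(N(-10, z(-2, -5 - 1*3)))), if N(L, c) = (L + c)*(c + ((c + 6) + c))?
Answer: sqrt(17926) ≈ 133.89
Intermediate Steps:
z(I, Z) = -2 + Z - 3*I (z(I, Z) = -2 + (-3*I + Z) = -2 + (Z - 3*I) = -2 + Z - 3*I)
N(L, c) = (6 + 3*c)*(L + c) (N(L, c) = (L + c)*(c + ((6 + c) + c)) = (L + c)*(c + (6 + 2*c)) = (L + c)*(6 + 3*c) = (6 + 3*c)*(L + c))
b(D) = -71 + D
sqrt(17913 + b(N(-10, z(-2, -5 - 1*3)))) = sqrt(17913 + (-71 + (3*(-2 + (-5 - 1*3) - 3*(-2))**2 + 6*(-10) + 6*(-2 + (-5 - 1*3) - 3*(-2)) + 3*(-10)*(-2 + (-5 - 1*3) - 3*(-2))))) = sqrt(17913 + (-71 + (3*(-2 + (-5 - 3) + 6)**2 - 60 + 6*(-2 + (-5 - 3) + 6) + 3*(-10)*(-2 + (-5 - 3) + 6)))) = sqrt(17913 + (-71 + (3*(-2 - 8 + 6)**2 - 60 + 6*(-2 - 8 + 6) + 3*(-10)*(-2 - 8 + 6)))) = sqrt(17913 + (-71 + (3*(-4)**2 - 60 + 6*(-4) + 3*(-10)*(-4)))) = sqrt(17913 + (-71 + (3*16 - 60 - 24 + 120))) = sqrt(17913 + (-71 + (48 - 60 - 24 + 120))) = sqrt(17913 + (-71 + 84)) = sqrt(17913 + 13) = sqrt(17926)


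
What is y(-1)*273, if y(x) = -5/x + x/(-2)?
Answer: 3003/2 ≈ 1501.5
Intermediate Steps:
y(x) = -5/x - x/2 (y(x) = -5/x + x*(-½) = -5/x - x/2)
y(-1)*273 = (-5/(-1) - ½*(-1))*273 = (-5*(-1) + ½)*273 = (5 + ½)*273 = (11/2)*273 = 3003/2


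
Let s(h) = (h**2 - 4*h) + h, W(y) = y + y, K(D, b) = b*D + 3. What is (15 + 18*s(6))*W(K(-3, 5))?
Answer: -8136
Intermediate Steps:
K(D, b) = 3 + D*b (K(D, b) = D*b + 3 = 3 + D*b)
W(y) = 2*y
s(h) = h**2 - 3*h
(15 + 18*s(6))*W(K(-3, 5)) = (15 + 18*(6*(-3 + 6)))*(2*(3 - 3*5)) = (15 + 18*(6*3))*(2*(3 - 15)) = (15 + 18*18)*(2*(-12)) = (15 + 324)*(-24) = 339*(-24) = -8136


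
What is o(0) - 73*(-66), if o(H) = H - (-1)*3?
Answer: 4821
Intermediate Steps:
o(H) = 3 + H (o(H) = H - 1*(-3) = H + 3 = 3 + H)
o(0) - 73*(-66) = (3 + 0) - 73*(-66) = 3 + 4818 = 4821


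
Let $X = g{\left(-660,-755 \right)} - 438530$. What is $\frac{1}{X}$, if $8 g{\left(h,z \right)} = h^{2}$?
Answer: $- \frac{1}{384080} \approx -2.6036 \cdot 10^{-6}$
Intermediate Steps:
$g{\left(h,z \right)} = \frac{h^{2}}{8}$
$X = -384080$ ($X = \frac{\left(-660\right)^{2}}{8} - 438530 = \frac{1}{8} \cdot 435600 - 438530 = 54450 - 438530 = -384080$)
$\frac{1}{X} = \frac{1}{-384080} = - \frac{1}{384080}$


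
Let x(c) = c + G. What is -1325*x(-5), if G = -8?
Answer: 17225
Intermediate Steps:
x(c) = -8 + c (x(c) = c - 8 = -8 + c)
-1325*x(-5) = -1325*(-8 - 5) = -1325*(-13) = 17225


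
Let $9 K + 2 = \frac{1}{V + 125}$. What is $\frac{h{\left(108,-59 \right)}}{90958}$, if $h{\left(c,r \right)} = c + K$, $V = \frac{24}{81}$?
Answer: $\frac{468791}{395628318} \approx 0.0011849$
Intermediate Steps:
$V = \frac{8}{27}$ ($V = 24 \cdot \frac{1}{81} = \frac{8}{27} \approx 0.2963$)
$K = - \frac{6739}{30447}$ ($K = - \frac{2}{9} + \frac{1}{9 \left(\frac{8}{27} + 125\right)} = - \frac{2}{9} + \frac{1}{9 \cdot \frac{3383}{27}} = - \frac{2}{9} + \frac{1}{9} \cdot \frac{27}{3383} = - \frac{2}{9} + \frac{3}{3383} = - \frac{6739}{30447} \approx -0.22134$)
$h{\left(c,r \right)} = - \frac{6739}{30447} + c$ ($h{\left(c,r \right)} = c - \frac{6739}{30447} = - \frac{6739}{30447} + c$)
$\frac{h{\left(108,-59 \right)}}{90958} = \frac{- \frac{6739}{30447} + 108}{90958} = \frac{3281537}{30447} \cdot \frac{1}{90958} = \frac{468791}{395628318}$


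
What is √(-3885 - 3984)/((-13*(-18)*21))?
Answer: I*√7869/4914 ≈ 0.018052*I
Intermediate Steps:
√(-3885 - 3984)/((-13*(-18)*21)) = √(-7869)/((234*21)) = (I*√7869)/4914 = (I*√7869)*(1/4914) = I*√7869/4914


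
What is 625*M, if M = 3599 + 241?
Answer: 2400000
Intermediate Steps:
M = 3840
625*M = 625*3840 = 2400000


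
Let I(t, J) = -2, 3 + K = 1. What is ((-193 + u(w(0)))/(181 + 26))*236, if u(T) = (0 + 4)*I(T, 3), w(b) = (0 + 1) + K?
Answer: -15812/69 ≈ -229.16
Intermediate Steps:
K = -2 (K = -3 + 1 = -2)
w(b) = -1 (w(b) = (0 + 1) - 2 = 1 - 2 = -1)
u(T) = -8 (u(T) = (0 + 4)*(-2) = 4*(-2) = -8)
((-193 + u(w(0)))/(181 + 26))*236 = ((-193 - 8)/(181 + 26))*236 = -201/207*236 = -201*1/207*236 = -67/69*236 = -15812/69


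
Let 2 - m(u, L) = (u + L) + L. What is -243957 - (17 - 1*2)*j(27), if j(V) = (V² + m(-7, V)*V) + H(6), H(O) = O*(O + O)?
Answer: -237747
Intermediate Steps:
m(u, L) = 2 - u - 2*L (m(u, L) = 2 - ((u + L) + L) = 2 - ((L + u) + L) = 2 - (u + 2*L) = 2 + (-u - 2*L) = 2 - u - 2*L)
H(O) = 2*O² (H(O) = O*(2*O) = 2*O²)
j(V) = 72 + V² + V*(9 - 2*V) (j(V) = (V² + (2 - 1*(-7) - 2*V)*V) + 2*6² = (V² + (2 + 7 - 2*V)*V) + 2*36 = (V² + (9 - 2*V)*V) + 72 = (V² + V*(9 - 2*V)) + 72 = 72 + V² + V*(9 - 2*V))
-243957 - (17 - 1*2)*j(27) = -243957 - (17 - 1*2)*(72 - 1*27² + 9*27) = -243957 - (17 - 2)*(72 - 1*729 + 243) = -243957 - 15*(72 - 729 + 243) = -243957 - 15*(-414) = -243957 - 1*(-6210) = -243957 + 6210 = -237747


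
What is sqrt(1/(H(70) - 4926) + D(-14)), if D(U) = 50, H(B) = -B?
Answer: sqrt(311998951)/2498 ≈ 7.0711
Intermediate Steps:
sqrt(1/(H(70) - 4926) + D(-14)) = sqrt(1/(-1*70 - 4926) + 50) = sqrt(1/(-70 - 4926) + 50) = sqrt(1/(-4996) + 50) = sqrt(-1/4996 + 50) = sqrt(249799/4996) = sqrt(311998951)/2498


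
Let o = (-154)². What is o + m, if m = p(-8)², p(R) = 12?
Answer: 23860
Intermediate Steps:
o = 23716
m = 144 (m = 12² = 144)
o + m = 23716 + 144 = 23860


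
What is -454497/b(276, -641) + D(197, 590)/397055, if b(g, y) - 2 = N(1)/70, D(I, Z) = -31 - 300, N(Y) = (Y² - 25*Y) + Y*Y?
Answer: -4210740494059/15485145 ≈ -2.7192e+5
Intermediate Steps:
N(Y) = -25*Y + 2*Y² (N(Y) = (Y² - 25*Y) + Y² = -25*Y + 2*Y²)
D(I, Z) = -331
b(g, y) = 117/70 (b(g, y) = 2 + (1*(-25 + 2*1))/70 = 2 + (1*(-25 + 2))*(1/70) = 2 + (1*(-23))*(1/70) = 2 - 23*1/70 = 2 - 23/70 = 117/70)
-454497/b(276, -641) + D(197, 590)/397055 = -454497/117/70 - 331/397055 = -454497*70/117 - 331*1/397055 = -10604930/39 - 331/397055 = -4210740494059/15485145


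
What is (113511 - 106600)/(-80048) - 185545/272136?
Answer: -2091654757/2722992816 ≈ -0.76815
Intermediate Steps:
(113511 - 106600)/(-80048) - 185545/272136 = 6911*(-1/80048) - 185545*1/272136 = -6911/80048 - 185545/272136 = -2091654757/2722992816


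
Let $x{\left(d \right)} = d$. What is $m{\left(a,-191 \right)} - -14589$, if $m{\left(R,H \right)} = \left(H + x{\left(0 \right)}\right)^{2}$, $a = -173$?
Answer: $51070$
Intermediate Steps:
$m{\left(R,H \right)} = H^{2}$ ($m{\left(R,H \right)} = \left(H + 0\right)^{2} = H^{2}$)
$m{\left(a,-191 \right)} - -14589 = \left(-191\right)^{2} - -14589 = 36481 + 14589 = 51070$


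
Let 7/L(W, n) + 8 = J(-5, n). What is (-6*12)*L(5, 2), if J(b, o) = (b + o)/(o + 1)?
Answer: 56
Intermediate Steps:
J(b, o) = (b + o)/(1 + o)
L(W, n) = 7/(-8 + (-5 + n)/(1 + n))
(-6*12)*L(5, 2) = (-6*12)*(7*(1 + 2)/(-13 - 7*2)) = -504*3/(-13 - 14) = -504*3/(-27) = -504*(-1)*3/27 = -72*(-7/9) = 56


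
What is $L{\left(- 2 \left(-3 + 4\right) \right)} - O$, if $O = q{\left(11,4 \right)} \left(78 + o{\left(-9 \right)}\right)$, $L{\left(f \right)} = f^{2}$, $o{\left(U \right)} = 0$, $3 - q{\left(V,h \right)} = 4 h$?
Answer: $1018$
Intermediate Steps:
$q{\left(V,h \right)} = 3 - 4 h$
$O = -1014$ ($O = \left(3 - 16\right) \left(78 + 0\right) = \left(3 - 16\right) 78 = \left(-13\right) 78 = -1014$)
$L{\left(- 2 \left(-3 + 4\right) \right)} - O = \left(- 2 \left(-3 + 4\right)\right)^{2} - -1014 = \left(\left(-2\right) 1\right)^{2} + 1014 = \left(-2\right)^{2} + 1014 = 4 + 1014 = 1018$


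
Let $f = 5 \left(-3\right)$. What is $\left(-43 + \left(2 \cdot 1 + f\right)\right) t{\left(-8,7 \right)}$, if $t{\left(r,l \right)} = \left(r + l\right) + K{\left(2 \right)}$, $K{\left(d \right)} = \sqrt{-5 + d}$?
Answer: $56 - 56 i \sqrt{3} \approx 56.0 - 96.995 i$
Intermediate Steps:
$t{\left(r,l \right)} = l + r + i \sqrt{3}$ ($t{\left(r,l \right)} = \left(r + l\right) + \sqrt{-5 + 2} = \left(l + r\right) + \sqrt{-3} = \left(l + r\right) + i \sqrt{3} = l + r + i \sqrt{3}$)
$f = -15$
$\left(-43 + \left(2 \cdot 1 + f\right)\right) t{\left(-8,7 \right)} = \left(-43 + \left(2 \cdot 1 - 15\right)\right) \left(7 - 8 + i \sqrt{3}\right) = \left(-43 + \left(2 - 15\right)\right) \left(-1 + i \sqrt{3}\right) = \left(-43 - 13\right) \left(-1 + i \sqrt{3}\right) = - 56 \left(-1 + i \sqrt{3}\right) = 56 - 56 i \sqrt{3}$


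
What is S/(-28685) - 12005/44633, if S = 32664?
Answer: -1802255737/1280297605 ≈ -1.4077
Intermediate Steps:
S/(-28685) - 12005/44633 = 32664/(-28685) - 12005/44633 = 32664*(-1/28685) - 12005*1/44633 = -32664/28685 - 12005/44633 = -1802255737/1280297605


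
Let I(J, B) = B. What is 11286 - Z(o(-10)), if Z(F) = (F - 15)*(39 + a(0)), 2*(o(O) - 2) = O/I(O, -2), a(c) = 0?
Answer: 23391/2 ≈ 11696.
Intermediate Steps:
o(O) = 2 - O/4 (o(O) = 2 + (O/(-2))/2 = 2 + (O*(-1/2))/2 = 2 + (-O/2)/2 = 2 - O/4)
Z(F) = -585 + 39*F (Z(F) = (F - 15)*(39 + 0) = (-15 + F)*39 = -585 + 39*F)
11286 - Z(o(-10)) = 11286 - (-585 + 39*(2 - 1/4*(-10))) = 11286 - (-585 + 39*(2 + 5/2)) = 11286 - (-585 + 39*(9/2)) = 11286 - (-585 + 351/2) = 11286 - 1*(-819/2) = 11286 + 819/2 = 23391/2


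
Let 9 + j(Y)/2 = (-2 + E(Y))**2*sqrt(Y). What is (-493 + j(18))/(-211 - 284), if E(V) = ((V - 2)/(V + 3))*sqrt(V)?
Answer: 79/63 - 472*sqrt(2)/2695 ≈ 1.0063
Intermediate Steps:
E(V) = sqrt(V)*(-2 + V)/(3 + V) (E(V) = ((-2 + V)/(3 + V))*sqrt(V) = sqrt(V)*(-2 + V)/(3 + V))
j(Y) = -18 + 2*sqrt(Y)*(-2 + sqrt(Y)*(-2 + Y)/(3 + Y))**2 (j(Y) = -18 + 2*((-2 + sqrt(Y)*(-2 + Y)/(3 + Y))**2*sqrt(Y)) = -18 + 2*(sqrt(Y)*(-2 + sqrt(Y)*(-2 + Y)/(3 + Y))**2) = -18 + 2*sqrt(Y)*(-2 + sqrt(Y)*(-2 + Y)/(3 + Y))**2)
(-493 + j(18))/(-211 - 284) = (-493 + (-18 + 2*sqrt(18)*(-6 + 18**(3/2) - 2*18 - 6*sqrt(2))**2/(3 + 18)**2))/(-211 - 284) = (-493 + (-18 + 2*(3*sqrt(2))*(-6 + 54*sqrt(2) - 36 - 6*sqrt(2))**2/21**2))/(-495) = (-493 + (-18 + 2*(3*sqrt(2))*(1/441)*(-6 + 54*sqrt(2) - 36 - 6*sqrt(2))**2))*(-1/495) = (-493 + (-18 + 2*(3*sqrt(2))*(1/441)*(-42 + 48*sqrt(2))**2))*(-1/495) = (-493 + (-18 + 2*sqrt(2)*(-42 + 48*sqrt(2))**2/147))*(-1/495) = (-511 + 2*sqrt(2)*(-42 + 48*sqrt(2))**2/147)*(-1/495) = 511/495 - 2*sqrt(2)*(-42 + 48*sqrt(2))**2/72765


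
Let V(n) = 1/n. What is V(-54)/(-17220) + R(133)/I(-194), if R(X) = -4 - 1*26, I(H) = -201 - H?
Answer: 3985201/929880 ≈ 4.2857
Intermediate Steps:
R(X) = -30 (R(X) = -4 - 26 = -30)
V(-54)/(-17220) + R(133)/I(-194) = 1/(-54*(-17220)) - 30/(-201 - 1*(-194)) = -1/54*(-1/17220) - 30/(-201 + 194) = 1/929880 - 30/(-7) = 1/929880 - 30*(-⅐) = 1/929880 + 30/7 = 3985201/929880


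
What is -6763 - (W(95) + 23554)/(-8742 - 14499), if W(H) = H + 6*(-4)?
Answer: -52385086/7747 ≈ -6762.0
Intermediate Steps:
W(H) = -24 + H (W(H) = H - 24 = -24 + H)
-6763 - (W(95) + 23554)/(-8742 - 14499) = -6763 - ((-24 + 95) + 23554)/(-8742 - 14499) = -6763 - (71 + 23554)/(-23241) = -6763 - 23625*(-1)/23241 = -6763 - 1*(-7875/7747) = -6763 + 7875/7747 = -52385086/7747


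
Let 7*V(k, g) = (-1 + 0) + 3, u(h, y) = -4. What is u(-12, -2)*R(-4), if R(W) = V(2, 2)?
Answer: -8/7 ≈ -1.1429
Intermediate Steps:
V(k, g) = 2/7 (V(k, g) = ((-1 + 0) + 3)/7 = (-1 + 3)/7 = (1/7)*2 = 2/7)
R(W) = 2/7
u(-12, -2)*R(-4) = -4*2/7 = -8/7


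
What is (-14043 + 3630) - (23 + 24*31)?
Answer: -11180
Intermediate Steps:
(-14043 + 3630) - (23 + 24*31) = -10413 - (23 + 744) = -10413 - 1*767 = -10413 - 767 = -11180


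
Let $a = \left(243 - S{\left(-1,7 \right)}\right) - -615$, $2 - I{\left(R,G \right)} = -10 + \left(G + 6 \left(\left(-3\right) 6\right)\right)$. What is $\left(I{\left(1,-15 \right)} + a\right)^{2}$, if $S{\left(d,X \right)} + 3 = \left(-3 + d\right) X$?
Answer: $1048576$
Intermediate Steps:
$S{\left(d,X \right)} = -3 + X \left(-3 + d\right)$ ($S{\left(d,X \right)} = -3 + \left(-3 + d\right) X = -3 + X \left(-3 + d\right)$)
$I{\left(R,G \right)} = 120 - G$ ($I{\left(R,G \right)} = 2 - \left(-10 + \left(G + 6 \left(\left(-3\right) 6\right)\right)\right) = 2 - \left(-10 + \left(G + 6 \left(-18\right)\right)\right) = 2 - \left(-10 + \left(G - 108\right)\right) = 2 - \left(-10 + \left(-108 + G\right)\right) = 2 - \left(-118 + G\right) = 120 - G$)
$a = 889$ ($a = \left(243 - \left(-3 - 21 + 7 \left(-1\right)\right)\right) - -615 = \left(243 - \left(-3 - 21 - 7\right)\right) + 615 = \left(243 - -31\right) + 615 = \left(243 + 31\right) + 615 = 274 + 615 = 889$)
$\left(I{\left(1,-15 \right)} + a\right)^{2} = \left(\left(120 - -15\right) + 889\right)^{2} = \left(\left(120 + 15\right) + 889\right)^{2} = \left(135 + 889\right)^{2} = 1024^{2} = 1048576$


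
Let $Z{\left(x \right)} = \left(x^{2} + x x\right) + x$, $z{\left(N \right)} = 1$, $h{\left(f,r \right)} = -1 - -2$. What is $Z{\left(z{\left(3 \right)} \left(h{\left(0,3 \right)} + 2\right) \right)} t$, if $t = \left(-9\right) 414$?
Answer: $-78246$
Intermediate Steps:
$h{\left(f,r \right)} = 1$ ($h{\left(f,r \right)} = -1 + 2 = 1$)
$t = -3726$
$Z{\left(x \right)} = x + 2 x^{2}$ ($Z{\left(x \right)} = \left(x^{2} + x^{2}\right) + x = 2 x^{2} + x = x + 2 x^{2}$)
$Z{\left(z{\left(3 \right)} \left(h{\left(0,3 \right)} + 2\right) \right)} t = 1 \left(1 + 2\right) \left(1 + 2 \cdot 1 \left(1 + 2\right)\right) \left(-3726\right) = 1 \cdot 3 \left(1 + 2 \cdot 1 \cdot 3\right) \left(-3726\right) = 3 \left(1 + 2 \cdot 3\right) \left(-3726\right) = 3 \left(1 + 6\right) \left(-3726\right) = 3 \cdot 7 \left(-3726\right) = 21 \left(-3726\right) = -78246$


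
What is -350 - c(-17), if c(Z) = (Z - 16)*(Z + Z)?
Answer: -1472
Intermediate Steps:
c(Z) = 2*Z*(-16 + Z) (c(Z) = (-16 + Z)*(2*Z) = 2*Z*(-16 + Z))
-350 - c(-17) = -350 - 2*(-17)*(-16 - 17) = -350 - 2*(-17)*(-33) = -350 - 1*1122 = -350 - 1122 = -1472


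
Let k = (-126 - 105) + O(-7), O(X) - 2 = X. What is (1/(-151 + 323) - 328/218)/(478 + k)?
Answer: -28099/4537016 ≈ -0.0061933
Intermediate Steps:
O(X) = 2 + X
k = -236 (k = (-126 - 105) + (2 - 7) = -231 - 5 = -236)
(1/(-151 + 323) - 328/218)/(478 + k) = (1/(-151 + 323) - 328/218)/(478 - 236) = (1/172 - 328*1/218)/242 = (1/172 - 164/109)*(1/242) = -28099/18748*1/242 = -28099/4537016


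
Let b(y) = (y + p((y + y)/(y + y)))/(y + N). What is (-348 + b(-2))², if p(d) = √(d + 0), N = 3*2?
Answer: 1940449/16 ≈ 1.2128e+5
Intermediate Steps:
N = 6
p(d) = √d
b(y) = (1 + y)/(6 + y) (b(y) = (y + √((y + y)/(y + y)))/(y + 6) = (y + √((2*y)/((2*y))))/(6 + y) = (y + √((2*y)*(1/(2*y))))/(6 + y) = (y + √1)/(6 + y) = (y + 1)/(6 + y) = (1 + y)/(6 + y))
(-348 + b(-2))² = (-348 + (1 - 2)/(6 - 2))² = (-348 - 1/4)² = (-348 + (¼)*(-1))² = (-348 - ¼)² = (-1393/4)² = 1940449/16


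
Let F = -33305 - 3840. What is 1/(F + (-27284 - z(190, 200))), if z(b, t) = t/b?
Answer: -19/1224171 ≈ -1.5521e-5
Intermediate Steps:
F = -37145
1/(F + (-27284 - z(190, 200))) = 1/(-37145 + (-27284 - 200/190)) = 1/(-37145 + (-27284 - 1*20/19)) = 1/(-37145 + (-27284 - 20/19)) = 1/(-37145 - 518416/19) = 1/(-1224171/19) = -19/1224171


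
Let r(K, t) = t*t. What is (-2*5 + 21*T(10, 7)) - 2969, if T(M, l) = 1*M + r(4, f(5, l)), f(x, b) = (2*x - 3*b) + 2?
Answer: -1068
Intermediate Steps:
f(x, b) = 2 - 3*b + 2*x (f(x, b) = (-3*b + 2*x) + 2 = 2 - 3*b + 2*x)
r(K, t) = t²
T(M, l) = M + (12 - 3*l)² (T(M, l) = 1*M + (2 - 3*l + 2*5)² = M + (2 - 3*l + 10)² = M + (12 - 3*l)²)
(-2*5 + 21*T(10, 7)) - 2969 = (-2*5 + 21*(10 + 9*(-4 + 7)²)) - 2969 = (-10 + 21*(10 + 9*3²)) - 2969 = (-10 + 21*(10 + 9*9)) - 2969 = (-10 + 21*(10 + 81)) - 2969 = (-10 + 21*91) - 2969 = (-10 + 1911) - 2969 = 1901 - 2969 = -1068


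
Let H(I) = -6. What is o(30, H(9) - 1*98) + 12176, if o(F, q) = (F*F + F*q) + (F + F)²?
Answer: 13556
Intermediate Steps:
o(F, q) = 5*F² + F*q (o(F, q) = (F² + F*q) + (2*F)² = (F² + F*q) + 4*F² = 5*F² + F*q)
o(30, H(9) - 1*98) + 12176 = 30*((-6 - 1*98) + 5*30) + 12176 = 30*((-6 - 98) + 150) + 12176 = 30*(-104 + 150) + 12176 = 30*46 + 12176 = 1380 + 12176 = 13556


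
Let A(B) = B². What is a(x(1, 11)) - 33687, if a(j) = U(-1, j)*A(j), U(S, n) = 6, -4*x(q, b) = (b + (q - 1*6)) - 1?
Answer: -269421/8 ≈ -33678.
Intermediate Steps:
x(q, b) = 7/4 - b/4 - q/4 (x(q, b) = -((b + (q - 1*6)) - 1)/4 = -((b + (q - 6)) - 1)/4 = -((b + (-6 + q)) - 1)/4 = -((-6 + b + q) - 1)/4 = -(-7 + b + q)/4 = 7/4 - b/4 - q/4)
a(j) = 6*j²
a(x(1, 11)) - 33687 = 6*(7/4 - ¼*11 - ¼*1)² - 33687 = 6*(7/4 - 11/4 - ¼)² - 33687 = 6*(-5/4)² - 33687 = 6*(25/16) - 33687 = 75/8 - 33687 = -269421/8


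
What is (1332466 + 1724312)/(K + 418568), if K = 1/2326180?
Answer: 2370205282680/324554836747 ≈ 7.3029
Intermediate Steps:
K = 1/2326180 ≈ 4.2989e-7
(1332466 + 1724312)/(K + 418568) = (1332466 + 1724312)/(1/2326180 + 418568) = 3056778/(973664510241/2326180) = 3056778*(2326180/973664510241) = 2370205282680/324554836747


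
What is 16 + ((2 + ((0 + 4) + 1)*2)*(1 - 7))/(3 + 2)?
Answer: 8/5 ≈ 1.6000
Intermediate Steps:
16 + ((2 + ((0 + 4) + 1)*2)*(1 - 7))/(3 + 2) = 16 + ((2 + (4 + 1)*2)*(-6))/5 = 16 + ((2 + 5*2)*(-6))/5 = 16 + ((2 + 10)*(-6))/5 = 16 + (12*(-6))/5 = 16 + (1/5)*(-72) = 16 - 72/5 = 8/5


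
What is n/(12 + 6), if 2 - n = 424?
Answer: -211/9 ≈ -23.444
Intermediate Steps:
n = -422 (n = 2 - 1*424 = 2 - 424 = -422)
n/(12 + 6) = -422/(12 + 6) = -422/18 = (1/18)*(-422) = -211/9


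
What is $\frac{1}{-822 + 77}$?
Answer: $- \frac{1}{745} \approx -0.0013423$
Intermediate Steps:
$\frac{1}{-822 + 77} = \frac{1}{-745} = - \frac{1}{745}$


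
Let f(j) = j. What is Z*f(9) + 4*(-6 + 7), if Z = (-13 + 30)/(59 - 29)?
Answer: 91/10 ≈ 9.1000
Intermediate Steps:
Z = 17/30 ≈ 0.56667
Z*f(9) + 4*(-6 + 7) = (17/30)*9 + 4*(-6 + 7) = 51/10 + 4*1 = 51/10 + 4 = 91/10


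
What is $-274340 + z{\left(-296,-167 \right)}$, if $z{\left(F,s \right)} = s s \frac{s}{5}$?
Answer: $- \frac{6029163}{5} \approx -1.2058 \cdot 10^{6}$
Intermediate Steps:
$z{\left(F,s \right)} = \frac{s^{3}}{5}$ ($z{\left(F,s \right)} = s^{2} s \frac{1}{5} = s^{2} \frac{s}{5} = \frac{s^{3}}{5}$)
$-274340 + z{\left(-296,-167 \right)} = -274340 + \frac{\left(-167\right)^{3}}{5} = -274340 + \frac{1}{5} \left(-4657463\right) = -274340 - \frac{4657463}{5} = - \frac{6029163}{5}$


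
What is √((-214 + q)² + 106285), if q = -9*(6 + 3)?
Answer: √193310 ≈ 439.67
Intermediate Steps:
q = -81 (q = -9*9 = -81)
√((-214 + q)² + 106285) = √((-214 - 81)² + 106285) = √((-295)² + 106285) = √(87025 + 106285) = √193310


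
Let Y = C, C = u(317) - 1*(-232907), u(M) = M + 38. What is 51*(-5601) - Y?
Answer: -518913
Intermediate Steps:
u(M) = 38 + M
C = 233262 (C = (38 + 317) - 1*(-232907) = 355 + 232907 = 233262)
Y = 233262
51*(-5601) - Y = 51*(-5601) - 1*233262 = -285651 - 233262 = -518913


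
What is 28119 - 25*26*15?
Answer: 18369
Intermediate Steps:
28119 - 25*26*15 = 28119 - 650*15 = 28119 - 1*9750 = 28119 - 9750 = 18369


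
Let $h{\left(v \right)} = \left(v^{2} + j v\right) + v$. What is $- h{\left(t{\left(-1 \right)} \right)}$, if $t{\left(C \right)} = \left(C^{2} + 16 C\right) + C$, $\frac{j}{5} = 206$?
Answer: $16240$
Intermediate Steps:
$j = 1030$ ($j = 5 \cdot 206 = 1030$)
$t{\left(C \right)} = C^{2} + 17 C$
$h{\left(v \right)} = v^{2} + 1031 v$ ($h{\left(v \right)} = \left(v^{2} + 1030 v\right) + v = v^{2} + 1031 v$)
$- h{\left(t{\left(-1 \right)} \right)} = - - (17 - 1) \left(1031 - \left(17 - 1\right)\right) = - \left(-1\right) 16 \left(1031 - 16\right) = - \left(-16\right) \left(1031 - 16\right) = - \left(-16\right) 1015 = \left(-1\right) \left(-16240\right) = 16240$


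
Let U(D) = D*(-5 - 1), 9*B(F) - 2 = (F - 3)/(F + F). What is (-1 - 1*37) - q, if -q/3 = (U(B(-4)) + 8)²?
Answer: 3505/48 ≈ 73.021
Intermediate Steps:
B(F) = 2/9 + (-3 + F)/(18*F) (B(F) = 2/9 + ((F - 3)/(F + F))/9 = 2/9 + ((-3 + F)/((2*F)))/9 = 2/9 + ((-3 + F)*(1/(2*F)))/9 = 2/9 + ((-3 + F)/(2*F))/9 = 2/9 + (-3 + F)/(18*F))
U(D) = -6*D (U(D) = D*(-6) = -6*D)
q = -5329/48 (q = -3*(-(-3 + 5*(-4))/(3*(-4)) + 8)² = -3*(-(-1)*(-3 - 20)/(3*4) + 8)² = -3*(-(-1)*(-23)/(3*4) + 8)² = -3*(-6*23/72 + 8)² = -3*(-23/12 + 8)² = -3*(73/12)² = -3*5329/144 = -5329/48 ≈ -111.02)
(-1 - 1*37) - q = (-1 - 1*37) - 1*(-5329/48) = (-1 - 37) + 5329/48 = -38 + 5329/48 = 3505/48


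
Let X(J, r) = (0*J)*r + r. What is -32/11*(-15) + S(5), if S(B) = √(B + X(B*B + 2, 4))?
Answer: 513/11 ≈ 46.636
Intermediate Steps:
X(J, r) = r (X(J, r) = 0*r + r = 0 + r = r)
S(B) = √(4 + B) (S(B) = √(B + 4) = √(4 + B))
-32/11*(-15) + S(5) = -32/11*(-15) + √(4 + 5) = -32*1/11*(-15) + √9 = -32/11*(-15) + 3 = 480/11 + 3 = 513/11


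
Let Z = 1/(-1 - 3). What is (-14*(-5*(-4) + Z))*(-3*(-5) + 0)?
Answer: -8295/2 ≈ -4147.5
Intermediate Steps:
Z = -1/4 (Z = 1/(-4) = -1/4 ≈ -0.25000)
(-14*(-5*(-4) + Z))*(-3*(-5) + 0) = (-14*(-5*(-4) - 1/4))*(-3*(-5) + 0) = (-14*(20 - 1/4))*(15 + 0) = -14*79/4*15 = -553/2*15 = -8295/2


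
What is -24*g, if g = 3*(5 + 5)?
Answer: -720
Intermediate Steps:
g = 30 (g = 3*10 = 30)
-24*g = -24*30 = -720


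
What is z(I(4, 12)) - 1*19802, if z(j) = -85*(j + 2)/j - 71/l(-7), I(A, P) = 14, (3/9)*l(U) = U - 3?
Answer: -4178323/210 ≈ -19897.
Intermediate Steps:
l(U) = -9 + 3*U (l(U) = 3*(U - 3) = 3*(-3 + U) = -9 + 3*U)
z(j) = 71/30 - 85*(2 + j)/j (z(j) = -85*(j + 2)/j - 71/(-9 + 3*(-7)) = -85*(2 + j)/j - 71/(-9 - 21) = -85*(2 + j)/j - 71/(-30) = -85*(2 + j)/j - 71*(-1/30) = -85*(2 + j)/j + 71/30 = 71/30 - 85*(2 + j)/j)
z(I(4, 12)) - 1*19802 = (-2479/30 - 170/14) - 1*19802 = (-2479/30 - 170*1/14) - 19802 = (-2479/30 - 85/7) - 19802 = -19903/210 - 19802 = -4178323/210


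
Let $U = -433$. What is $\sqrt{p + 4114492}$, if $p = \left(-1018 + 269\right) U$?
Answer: $3 \sqrt{493201} \approx 2106.8$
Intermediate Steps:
$p = 324317$ ($p = \left(-1018 + 269\right) \left(-433\right) = \left(-749\right) \left(-433\right) = 324317$)
$\sqrt{p + 4114492} = \sqrt{324317 + 4114492} = \sqrt{4438809} = 3 \sqrt{493201}$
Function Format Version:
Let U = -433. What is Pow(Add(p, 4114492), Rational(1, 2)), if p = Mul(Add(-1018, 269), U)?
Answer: Mul(3, Pow(493201, Rational(1, 2))) ≈ 2106.8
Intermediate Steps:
p = 324317 (p = Mul(Add(-1018, 269), -433) = Mul(-749, -433) = 324317)
Pow(Add(p, 4114492), Rational(1, 2)) = Pow(Add(324317, 4114492), Rational(1, 2)) = Pow(4438809, Rational(1, 2)) = Mul(3, Pow(493201, Rational(1, 2)))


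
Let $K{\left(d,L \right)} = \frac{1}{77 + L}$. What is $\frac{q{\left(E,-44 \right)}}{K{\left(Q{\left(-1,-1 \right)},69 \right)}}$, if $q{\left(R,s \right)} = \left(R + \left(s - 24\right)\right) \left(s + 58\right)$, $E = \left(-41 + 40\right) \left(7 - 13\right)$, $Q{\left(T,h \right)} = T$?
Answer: $-126728$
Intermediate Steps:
$E = 6$ ($E = \left(-1\right) \left(-6\right) = 6$)
$q{\left(R,s \right)} = \left(58 + s\right) \left(-24 + R + s\right)$ ($q{\left(R,s \right)} = \left(R + \left(s - 24\right)\right) \left(58 + s\right) = \left(R + \left(-24 + s\right)\right) \left(58 + s\right) = \left(-24 + R + s\right) \left(58 + s\right) = \left(58 + s\right) \left(-24 + R + s\right)$)
$\frac{q{\left(E,-44 \right)}}{K{\left(Q{\left(-1,-1 \right)},69 \right)}} = \frac{-1392 + \left(-44\right)^{2} + 34 \left(-44\right) + 58 \cdot 6 + 6 \left(-44\right)}{\frac{1}{77 + 69}} = \frac{-1392 + 1936 - 1496 + 348 - 264}{\frac{1}{146}} = - 868 \frac{1}{\frac{1}{146}} = \left(-868\right) 146 = -126728$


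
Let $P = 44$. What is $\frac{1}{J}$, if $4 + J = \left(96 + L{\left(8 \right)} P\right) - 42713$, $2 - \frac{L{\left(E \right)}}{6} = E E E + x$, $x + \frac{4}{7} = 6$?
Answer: $- \frac{7}{1250859} \approx -5.5962 \cdot 10^{-6}$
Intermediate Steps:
$x = \frac{38}{7}$ ($x = - \frac{4}{7} + 6 = \frac{38}{7} \approx 5.4286$)
$L{\left(E \right)} = - \frac{144}{7} - 6 E^{3}$ ($L{\left(E \right)} = 12 - 6 \left(E E E + \frac{38}{7}\right) = 12 - 6 \left(E^{2} E + \frac{38}{7}\right) = 12 - 6 \left(E^{3} + \frac{38}{7}\right) = 12 - 6 \left(\frac{38}{7} + E^{3}\right) = 12 - \left(\frac{228}{7} + 6 E^{3}\right) = - \frac{144}{7} - 6 E^{3}$)
$J = - \frac{1250859}{7}$ ($J = -4 + \left(\left(96 + \left(- \frac{144}{7} - 6 \cdot 8^{3}\right) 44\right) - 42713\right) = -4 + \left(\left(96 + \left(- \frac{144}{7} - 3072\right) 44\right) - 42713\right) = -4 + \left(\left(96 - \frac{952512}{7}\right) - 42713\right) = -4 - \frac{1250831}{7} = - \frac{1250859}{7} \approx -1.7869 \cdot 10^{5}$)
$\frac{1}{J} = \frac{1}{- \frac{1250859}{7}} = - \frac{7}{1250859}$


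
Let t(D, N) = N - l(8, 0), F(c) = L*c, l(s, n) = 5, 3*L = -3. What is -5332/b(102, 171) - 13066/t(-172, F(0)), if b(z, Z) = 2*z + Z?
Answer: 974618/375 ≈ 2599.0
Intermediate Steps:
L = -1 (L = (⅓)*(-3) = -1)
b(z, Z) = Z + 2*z
F(c) = -c
t(D, N) = -5 + N (t(D, N) = N - 1*5 = N - 5 = -5 + N)
-5332/b(102, 171) - 13066/t(-172, F(0)) = -5332/(171 + 2*102) - 13066/(-5 - 1*0) = -5332/(171 + 204) - 13066/(-5 + 0) = -5332/375 - 13066/(-5) = -5332*1/375 - 13066*(-⅕) = -5332/375 + 13066/5 = 974618/375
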